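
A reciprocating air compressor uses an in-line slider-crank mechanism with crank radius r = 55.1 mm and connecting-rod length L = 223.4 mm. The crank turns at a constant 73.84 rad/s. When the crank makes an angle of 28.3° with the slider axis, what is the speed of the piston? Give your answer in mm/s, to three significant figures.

ω = 73.84 rad/s
For an in-line slider-crank, x = r cosθ + √(L² − r² sin²θ), so v = −rω sinθ·[1 + r cosθ/√(L² − r² sin²θ)].
With r = 0.0551 m, L = 0.2234 m, θ = 28.3°: √(L² − r² sin²θ) = 0.22187 m.
v = −0.0551·73.84·0.47409·[1 + 0.0551·0.88048/0.22187] = -2.3506 m/s.
|v| = 2.3506 m/s = 2350.6 mm/s.

2350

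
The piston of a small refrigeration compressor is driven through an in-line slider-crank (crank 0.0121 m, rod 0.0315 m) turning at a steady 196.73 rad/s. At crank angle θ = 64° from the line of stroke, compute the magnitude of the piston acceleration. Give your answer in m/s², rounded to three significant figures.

92.3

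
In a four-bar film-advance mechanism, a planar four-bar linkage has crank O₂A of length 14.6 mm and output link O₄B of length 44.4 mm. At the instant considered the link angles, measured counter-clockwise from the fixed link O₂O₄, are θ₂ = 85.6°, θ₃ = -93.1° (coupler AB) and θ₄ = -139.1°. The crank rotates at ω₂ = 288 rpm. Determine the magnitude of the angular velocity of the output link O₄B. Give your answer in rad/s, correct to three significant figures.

0.313

ω₂ = 30.16 rad/s (from 288 rpm).
Differentiating the loop-closure r₂e^{iθ₂}+r₃e^{iθ₃}=r₁+r₄e^{iθ₄} gives r₂ω₂e^{iθ₂}+r₃ω₃e^{iθ₃}=r₄ω₄e^{iθ₄}.
Eliminating the other unknown: ω₄ = r₂ω₂ sin(θ₂−θ₃) / [r₄ sin(θ₄−θ₃)].
Numerator sine = +0.02269; denominator sine = -0.71934.
Result = 0.0146·30.16·(+0.02269) / (0.0444·(-0.71934)) = -0.31278 rad/s; magnitude 0.31278 rad/s.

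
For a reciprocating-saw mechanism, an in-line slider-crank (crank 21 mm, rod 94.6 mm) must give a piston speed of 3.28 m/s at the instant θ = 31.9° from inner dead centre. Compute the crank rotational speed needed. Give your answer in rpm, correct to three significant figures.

For an in-line slider-crank, |v_piston| = rω|sinθ|·[1 + r cosθ/√(L² − r² sin²θ)].
With r = 0.021 m, L = 0.0946 m, θ = 31.9°: the bracketed kinematic factor |dx/dθ| = 0.013203 m.
ω = v/|dx/dθ| = 3.28/0.013203 = 248.43 rad/s.
N = 60ω/(2π) = 2372.3 rpm.

2370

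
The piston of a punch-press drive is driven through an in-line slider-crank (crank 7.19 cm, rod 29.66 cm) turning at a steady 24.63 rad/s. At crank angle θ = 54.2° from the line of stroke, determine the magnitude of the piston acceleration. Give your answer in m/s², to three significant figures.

22.3

ω = 24.63 rad/s
x(θ) = r cosθ + √(L² − r² sin²θ); with ω constant, a = ω²·d²x/dθ².
d²x/dθ² = −r cosθ − r²(cos2θ)/√u − r⁴ sin²2θ/(4u^{3/2}),  u = L² − r² sin²θ = 0.0845709 m².
Substituting r = 0.0719 m, L = 0.2966 m, θ = 54.2°: d²x/dθ² = -0.036692 m.
a = ω²·d²x/dθ² = (24.63)²·(-0.036692) = -22.259 m/s²;  |a| = 22.259 m/s².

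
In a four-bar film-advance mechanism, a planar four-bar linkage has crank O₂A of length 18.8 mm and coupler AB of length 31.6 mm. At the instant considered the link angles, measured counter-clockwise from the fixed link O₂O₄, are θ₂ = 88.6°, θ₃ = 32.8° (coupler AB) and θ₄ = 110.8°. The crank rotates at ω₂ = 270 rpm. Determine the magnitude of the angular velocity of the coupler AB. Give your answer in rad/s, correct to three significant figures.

6.50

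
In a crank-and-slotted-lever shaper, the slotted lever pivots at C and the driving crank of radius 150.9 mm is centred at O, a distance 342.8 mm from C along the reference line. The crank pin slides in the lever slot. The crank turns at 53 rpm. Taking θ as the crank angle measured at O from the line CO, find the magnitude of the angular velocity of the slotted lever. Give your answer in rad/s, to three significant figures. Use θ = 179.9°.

ω = 5.55 rad/s (from 53 rpm).
Crank pin A relative to C: A = (d + r cosθ, r sinθ); lever angle φ = atan2(r sinθ, d + r cosθ).
Differentiating tanφ: φ̇ = rω(d cosθ + r)/(d² + r² + 2dr cosθ).
d² + r² + 2dr cosθ = |CA|² = 0.0368258 m²;  d cosθ + r = -0.1919 m.
|ω_lever| = |0.1509·5.55·-0.1919| / 0.0368258 = 4.3643 rad/s.

4.36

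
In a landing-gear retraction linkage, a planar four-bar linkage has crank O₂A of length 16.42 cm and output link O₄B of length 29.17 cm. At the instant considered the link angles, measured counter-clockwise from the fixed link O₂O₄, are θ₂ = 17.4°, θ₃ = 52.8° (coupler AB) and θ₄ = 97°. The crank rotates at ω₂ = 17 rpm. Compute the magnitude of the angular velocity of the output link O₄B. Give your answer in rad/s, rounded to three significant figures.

0.833

ω₂ = 1.78 rad/s (from 17 rpm).
Differentiating the loop-closure r₂e^{iθ₂}+r₃e^{iθ₃}=r₁+r₄e^{iθ₄} gives r₂ω₂e^{iθ₂}+r₃ω₃e^{iθ₃}=r₄ω₄e^{iθ₄}.
Eliminating the other unknown: ω₄ = r₂ω₂ sin(θ₂−θ₃) / [r₄ sin(θ₄−θ₃)].
Numerator sine = -0.57928; denominator sine = +0.69717.
Result = 0.1642·1.78·(-0.57928) / (0.2917·(+0.69717)) = -0.83266 rad/s; magnitude 0.83266 rad/s.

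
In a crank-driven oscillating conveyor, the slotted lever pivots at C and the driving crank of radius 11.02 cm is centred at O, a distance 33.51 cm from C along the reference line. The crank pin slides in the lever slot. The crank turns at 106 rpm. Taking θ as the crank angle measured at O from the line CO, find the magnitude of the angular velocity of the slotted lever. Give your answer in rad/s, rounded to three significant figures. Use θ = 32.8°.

2.57

ω = 11.1 rad/s (from 106 rpm).
Crank pin A relative to C: A = (d + r cosθ, r sinθ); lever angle φ = atan2(r sinθ, d + r cosθ).
Differentiating tanφ: φ̇ = rω(d cosθ + r)/(d² + r² + 2dr cosθ).
d² + r² + 2dr cosθ = |CA|² = 0.186517 m²;  d cosθ + r = +0.39187 m.
|ω_lever| = |0.1102·11.1·+0.39187| / 0.186517 = 2.5701 rad/s.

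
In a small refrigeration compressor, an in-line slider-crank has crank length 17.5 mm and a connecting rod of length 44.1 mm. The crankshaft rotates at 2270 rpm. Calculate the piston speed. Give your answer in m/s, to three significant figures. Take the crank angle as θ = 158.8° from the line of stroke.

ω = 2π·2270/60 = 237.7 rad/s
For an in-line slider-crank, x = r cosθ + √(L² − r² sin²θ), so v = −rω sinθ·[1 + r cosθ/√(L² − r² sin²θ)].
With r = 0.0175 m, L = 0.0441 m, θ = 158.8°: √(L² − r² sin²θ) = 0.043644 m.
v = −0.0175·237.7·0.36162·[1 + 0.0175·-0.93232/0.043644] = -0.94197 m/s.
|v| = 0.94197 m/s.

0.942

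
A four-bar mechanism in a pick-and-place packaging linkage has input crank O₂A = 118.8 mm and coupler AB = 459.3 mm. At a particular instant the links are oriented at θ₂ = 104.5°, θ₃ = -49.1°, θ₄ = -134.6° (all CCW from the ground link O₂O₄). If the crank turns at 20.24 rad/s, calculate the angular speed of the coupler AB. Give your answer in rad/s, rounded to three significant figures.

4.51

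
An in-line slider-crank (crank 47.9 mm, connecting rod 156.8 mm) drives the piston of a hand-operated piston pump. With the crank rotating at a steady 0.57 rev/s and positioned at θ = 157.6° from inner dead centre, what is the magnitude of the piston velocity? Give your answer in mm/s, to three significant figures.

ω = 2π·0.57 = 3.581 rad/s
For an in-line slider-crank, x = r cosθ + √(L² − r² sin²θ), so v = −rω sinθ·[1 + r cosθ/√(L² − r² sin²θ)].
With r = 0.0479 m, L = 0.1568 m, θ = 157.6°: √(L² − r² sin²θ) = 0.15573 m.
v = −0.0479·3.581·0.38107·[1 + 0.0479·-0.92455/0.15573] = -0.046783 m/s.
|v| = 0.046783 m/s = 46.783 mm/s.

46.8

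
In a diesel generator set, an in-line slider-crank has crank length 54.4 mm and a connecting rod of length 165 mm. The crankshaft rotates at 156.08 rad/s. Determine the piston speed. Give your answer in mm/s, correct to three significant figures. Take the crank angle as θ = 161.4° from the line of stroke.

1860

ω = 156.1 rad/s
For an in-line slider-crank, x = r cosθ + √(L² − r² sin²θ), so v = −rω sinθ·[1 + r cosθ/√(L² − r² sin²θ)].
With r = 0.0544 m, L = 0.165 m, θ = 161.4°: √(L² − r² sin²θ) = 0.16409 m.
v = −0.0544·156.1·0.31896·[1 + 0.0544·-0.94777/0.16409] = -1.8572 m/s.
|v| = 1.8572 m/s = 1857.2 mm/s.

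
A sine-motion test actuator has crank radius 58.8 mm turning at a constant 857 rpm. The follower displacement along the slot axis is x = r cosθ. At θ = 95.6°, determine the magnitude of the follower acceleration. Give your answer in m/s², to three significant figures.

ω = 89.74 rad/s (from 857 rpm).
x = r cosθ ⇒ ẍ = −rω² cosθ (ω constant).
|a| = rω²|cosθ| = 0.0588·(89.74)²·|cos 95.6°| = 46.214 m/s².

46.2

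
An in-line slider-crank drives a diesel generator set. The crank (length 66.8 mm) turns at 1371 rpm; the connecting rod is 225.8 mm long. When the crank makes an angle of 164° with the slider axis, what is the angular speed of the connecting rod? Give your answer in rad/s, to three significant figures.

ω = 143.6 rad/s (converted from 1371 rpm).
The rod makes angle φ with the slider axis where L sinφ = r sinθ; differentiating, L cosφ·φ̇ = r ω cosθ.
L cosφ = √(L² − r² sin²θ) = 0.22505 m.
|ω_rod| = r ω |cosθ| / √(L² − r² sin²θ) = 0.0668·143.6·0.96126/0.22505 = 40.965 rad/s.

41.0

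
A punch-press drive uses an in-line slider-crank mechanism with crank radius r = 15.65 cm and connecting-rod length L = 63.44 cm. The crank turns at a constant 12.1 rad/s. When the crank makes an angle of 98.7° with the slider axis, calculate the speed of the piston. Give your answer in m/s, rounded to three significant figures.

1.80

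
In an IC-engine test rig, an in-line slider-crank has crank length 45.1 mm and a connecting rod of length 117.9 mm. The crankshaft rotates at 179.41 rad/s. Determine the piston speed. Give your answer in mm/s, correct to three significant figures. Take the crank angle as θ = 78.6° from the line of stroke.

8580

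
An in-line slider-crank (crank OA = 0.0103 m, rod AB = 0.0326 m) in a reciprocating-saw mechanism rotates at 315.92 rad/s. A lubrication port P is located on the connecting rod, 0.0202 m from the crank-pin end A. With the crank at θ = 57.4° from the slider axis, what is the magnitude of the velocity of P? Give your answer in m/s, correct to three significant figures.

3.11

ω = 315.9 rad/s.  Crank-pin speed |V_A| = rω = 3.254 m/s, perpendicular to OA.
Rod angle: sinφ = −(r/L) sinθ ⇒ φ = -15.437°; ω_rod = −rω cosθ/√(L²−r²sin²θ) = -55.79 rad/s.
V_P = V_A + ω_rod × AP, with AP = 0.0202 m along the rod.
Components: V_Px = −rω sinθ − a·ω_rod·sinφ = -3.0413 m/s;  V_Py = rω cosθ + a·ω_rod·cosφ = +0.66684 m/s.
|V_P| = √(V_Px² + V_Py²) = 3.1135 m/s.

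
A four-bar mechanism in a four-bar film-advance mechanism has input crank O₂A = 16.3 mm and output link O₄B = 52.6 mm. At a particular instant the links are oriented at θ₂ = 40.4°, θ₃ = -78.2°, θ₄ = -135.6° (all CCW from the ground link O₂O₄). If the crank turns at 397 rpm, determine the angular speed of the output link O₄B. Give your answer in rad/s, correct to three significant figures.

13.4

ω₂ = 41.57 rad/s (from 397 rpm).
Differentiating the loop-closure r₂e^{iθ₂}+r₃e^{iθ₃}=r₁+r₄e^{iθ₄} gives r₂ω₂e^{iθ₂}+r₃ω₃e^{iθ₃}=r₄ω₄e^{iθ₄}.
Eliminating the other unknown: ω₄ = r₂ω₂ sin(θ₂−θ₃) / [r₄ sin(θ₄−θ₃)].
Numerator sine = +0.87798; denominator sine = -0.84245.
Result = 0.0163·41.57·(+0.87798) / (0.0526·(-0.84245)) = -13.426 rad/s; magnitude 13.426 rad/s.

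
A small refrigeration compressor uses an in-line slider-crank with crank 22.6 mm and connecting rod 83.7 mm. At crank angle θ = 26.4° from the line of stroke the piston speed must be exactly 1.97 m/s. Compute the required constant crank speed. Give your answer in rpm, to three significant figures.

For an in-line slider-crank, |v_piston| = rω|sinθ|·[1 + r cosθ/√(L² − r² sin²θ)].
With r = 0.0226 m, L = 0.0837 m, θ = 26.4°: the bracketed kinematic factor |dx/dθ| = 0.012497 m.
ω = v/|dx/dθ| = 1.97/0.012497 = 157.64 rad/s.
N = 60ω/(2π) = 1505.4 rpm.

1510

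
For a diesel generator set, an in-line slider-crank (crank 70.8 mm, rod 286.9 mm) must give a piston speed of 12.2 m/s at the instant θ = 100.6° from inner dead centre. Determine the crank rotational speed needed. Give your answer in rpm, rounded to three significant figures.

1760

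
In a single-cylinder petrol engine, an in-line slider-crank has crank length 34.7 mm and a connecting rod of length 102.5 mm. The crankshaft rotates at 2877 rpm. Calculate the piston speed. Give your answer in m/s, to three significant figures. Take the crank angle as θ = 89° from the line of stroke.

10.5

ω = 2π·2877/60 = 301.3 rad/s
For an in-line slider-crank, x = r cosθ + √(L² − r² sin²θ), so v = −rω sinθ·[1 + r cosθ/√(L² − r² sin²θ)].
With r = 0.0347 m, L = 0.1025 m, θ = 89°: √(L² − r² sin²θ) = 0.09645 m.
v = −0.0347·301.3·0.99985·[1 + 0.0347·0.01745/0.09645] = -10.518 m/s.
|v| = 10.518 m/s.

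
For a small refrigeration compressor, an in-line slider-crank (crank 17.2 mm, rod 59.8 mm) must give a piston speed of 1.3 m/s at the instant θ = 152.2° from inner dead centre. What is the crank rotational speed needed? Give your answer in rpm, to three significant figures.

For an in-line slider-crank, |v_piston| = rω|sinθ|·[1 + r cosθ/√(L² − r² sin²θ)].
With r = 0.0172 m, L = 0.0598 m, θ = 152.2°: the bracketed kinematic factor |dx/dθ| = 0.0059623 m.
ω = v/|dx/dθ| = 1.3/0.0059623 = 218.04 rad/s.
N = 60ω/(2π) = 2082.1 rpm.

2080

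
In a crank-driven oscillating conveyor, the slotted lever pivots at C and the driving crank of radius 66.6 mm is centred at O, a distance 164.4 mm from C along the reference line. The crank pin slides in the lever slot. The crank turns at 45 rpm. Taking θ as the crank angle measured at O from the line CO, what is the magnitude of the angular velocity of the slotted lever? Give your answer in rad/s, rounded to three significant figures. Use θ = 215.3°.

ω = 4.712 rad/s (from 45 rpm).
Crank pin A relative to C: A = (d + r cosθ, r sinθ); lever angle φ = atan2(r sinθ, d + r cosθ).
Differentiating tanφ: φ̇ = rω(d cosθ + r)/(d² + r² + 2dr cosθ).
d² + r² + 2dr cosθ = |CA|² = 0.0135911 m²;  d cosθ + r = -0.067573 m.
|ω_lever| = |0.0666·4.712·-0.067573| / 0.0135911 = 1.5604 rad/s.

1.56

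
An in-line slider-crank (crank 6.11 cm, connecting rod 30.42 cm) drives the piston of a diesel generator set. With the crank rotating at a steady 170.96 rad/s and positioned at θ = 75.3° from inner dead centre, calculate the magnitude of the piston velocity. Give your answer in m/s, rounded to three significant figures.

10.6

ω = 171 rad/s
For an in-line slider-crank, x = r cosθ + √(L² − r² sin²θ), so v = −rω sinθ·[1 + r cosθ/√(L² − r² sin²θ)].
With r = 0.0611 m, L = 0.3042 m, θ = 75.3°: √(L² − r² sin²θ) = 0.2984 m.
v = −0.0611·171·0.96727·[1 + 0.0611·0.25376/0.2984] = -10.629 m/s.
|v| = 10.629 m/s.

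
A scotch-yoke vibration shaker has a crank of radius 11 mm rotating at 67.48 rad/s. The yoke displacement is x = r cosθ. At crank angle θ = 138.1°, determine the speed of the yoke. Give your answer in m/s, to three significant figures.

ω = 67.48 rad/s
x = r cosθ ⇒ ẋ = −rω sinθ.
|v| = rω|sinθ| = 0.011·67.48·|sin 138.1°| = 0.49572 m/s.

0.496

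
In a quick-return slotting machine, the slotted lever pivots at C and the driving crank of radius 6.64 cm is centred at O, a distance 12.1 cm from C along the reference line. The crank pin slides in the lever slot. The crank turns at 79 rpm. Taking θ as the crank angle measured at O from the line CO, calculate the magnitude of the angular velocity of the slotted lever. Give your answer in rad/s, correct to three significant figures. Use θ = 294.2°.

2.49

ω = 8.273 rad/s (from 79 rpm).
Crank pin A relative to C: A = (d + r cosθ, r sinθ); lever angle φ = atan2(r sinθ, d + r cosθ).
Differentiating tanφ: φ̇ = rω(d cosθ + r)/(d² + r² + 2dr cosθ).
d² + r² + 2dr cosθ = |CA|² = 0.0256369 m²;  d cosθ + r = +0.116 m.
|ω_lever| = |0.0664·8.273·+0.116| / 0.0256369 = 2.4855 rad/s.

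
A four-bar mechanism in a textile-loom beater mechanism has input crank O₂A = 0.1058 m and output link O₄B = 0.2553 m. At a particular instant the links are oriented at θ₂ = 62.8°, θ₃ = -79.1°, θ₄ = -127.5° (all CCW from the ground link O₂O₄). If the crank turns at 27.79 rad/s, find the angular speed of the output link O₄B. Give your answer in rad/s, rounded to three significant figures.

ω₂ = 27.79 rad/s
Differentiating the loop-closure r₂e^{iθ₂}+r₃e^{iθ₃}=r₁+r₄e^{iθ₄} gives r₂ω₂e^{iθ₂}+r₃ω₃e^{iθ₃}=r₄ω₄e^{iθ₄}.
Eliminating the other unknown: ω₄ = r₂ω₂ sin(θ₂−θ₃) / [r₄ sin(θ₄−θ₃)].
Numerator sine = +0.61704; denominator sine = -0.74780.
Result = 0.1058·27.79·(+0.61704) / (0.2553·(-0.74780)) = -9.5028 rad/s; magnitude 9.5028 rad/s.

9.50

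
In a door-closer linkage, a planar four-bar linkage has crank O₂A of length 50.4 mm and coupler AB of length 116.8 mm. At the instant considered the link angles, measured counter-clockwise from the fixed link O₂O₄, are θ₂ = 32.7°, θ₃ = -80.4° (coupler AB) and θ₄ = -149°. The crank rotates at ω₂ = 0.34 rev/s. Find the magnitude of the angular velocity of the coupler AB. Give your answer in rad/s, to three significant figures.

ω₂ = 2.136 rad/s (from 0.34 rev/s).
Differentiating the loop-closure r₂e^{iθ₂}+r₃e^{iθ₃}=r₁+r₄e^{iθ₄} gives r₂ω₂e^{iθ₂}+r₃ω₃e^{iθ₃}=r₄ω₄e^{iθ₄}.
Eliminating the other unknown: ω₃ = r₂ω₂ sin(θ₄−θ₂) / [r₃ sin(θ₃−θ₄)].
Numerator sine = +0.02967; denominator sine = +0.93106.
Result = 0.0504·2.136·(+0.02967) / (0.1168·(+0.93106)) = +0.029372 rad/s; magnitude 0.029372 rad/s.

0.0294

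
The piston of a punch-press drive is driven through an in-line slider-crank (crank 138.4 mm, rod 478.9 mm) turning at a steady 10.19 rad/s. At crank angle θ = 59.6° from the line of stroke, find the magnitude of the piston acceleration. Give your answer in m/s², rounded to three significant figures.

ω = 10.19 rad/s
x(θ) = r cosθ + √(L² − r² sin²θ); with ω constant, a = ω²·d²x/dθ².
d²x/dθ² = −r cosθ − r²(cos2θ)/√u − r⁴ sin²2θ/(4u^{3/2}),  u = L² − r² sin²θ = 0.215096 m².
Substituting r = 0.1384 m, L = 0.4789 m, θ = 59.6°: d²x/dθ² = -0.050587 m.
a = ω²·d²x/dθ² = (10.19)²·(-0.050587) = -5.2527 m/s²;  |a| = 5.2527 m/s².

5.25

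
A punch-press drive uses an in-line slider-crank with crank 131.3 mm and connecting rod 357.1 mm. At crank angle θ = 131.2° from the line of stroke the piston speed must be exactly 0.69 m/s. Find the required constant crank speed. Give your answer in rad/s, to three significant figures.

For an in-line slider-crank, |v_piston| = rω|sinθ|·[1 + r cosθ/√(L² − r² sin²θ)].
With r = 0.1313 m, L = 0.3571 m, θ = 131.2°: the bracketed kinematic factor |dx/dθ| = 0.073894 m.
ω = v/|dx/dθ| = 0.69/0.073894 = 9.3377 rad/s.

9.34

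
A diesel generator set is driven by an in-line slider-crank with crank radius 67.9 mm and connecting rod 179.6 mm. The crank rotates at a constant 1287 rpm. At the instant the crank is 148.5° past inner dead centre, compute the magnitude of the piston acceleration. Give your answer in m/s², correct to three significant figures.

822

ω = 2π·1287/60 = 134.8 rad/s
x(θ) = r cosθ + √(L² − r² sin²θ); with ω constant, a = ω²·d²x/dθ².
d²x/dθ² = −r cosθ − r²(cos2θ)/√u − r⁴ sin²2θ/(4u^{3/2}),  u = L² − r² sin²θ = 0.0309975 m².
Substituting r = 0.0679 m, L = 0.1796 m, θ = 148.5°: d²x/dθ² = +0.045233 m.
a = ω²·d²x/dθ² = (134.8)²·(+0.045233) = +821.61 m/s²;  |a| = 821.61 m/s².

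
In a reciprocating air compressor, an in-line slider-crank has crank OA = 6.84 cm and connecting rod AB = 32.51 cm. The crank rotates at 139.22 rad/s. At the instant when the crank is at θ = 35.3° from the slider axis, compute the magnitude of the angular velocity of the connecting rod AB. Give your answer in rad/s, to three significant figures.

ω = 139.2 rad/s
The rod makes angle φ with the slider axis where L sinφ = r sinθ; differentiating, L cosφ·φ̇ = r ω cosθ.
L cosφ = √(L² − r² sin²θ) = 0.32269 m.
|ω_rod| = r ω |cosθ| / √(L² − r² sin²θ) = 0.0684·139.2·0.81614/0.32269 = 24.085 rad/s.

24.1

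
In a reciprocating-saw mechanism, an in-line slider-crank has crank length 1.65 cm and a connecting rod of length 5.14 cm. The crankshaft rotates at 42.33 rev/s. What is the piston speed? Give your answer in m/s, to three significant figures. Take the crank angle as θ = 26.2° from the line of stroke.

2.50

ω = 2π·42.3 = 266 rad/s
For an in-line slider-crank, x = r cosθ + √(L² − r² sin²θ), so v = −rω sinθ·[1 + r cosθ/√(L² − r² sin²θ)].
With r = 0.0165 m, L = 0.0514 m, θ = 26.2°: √(L² − r² sin²θ) = 0.050881 m.
v = −0.0165·266·0.44151·[1 + 0.0165·0.89726/0.050881] = -2.5013 m/s.
|v| = 2.5013 m/s.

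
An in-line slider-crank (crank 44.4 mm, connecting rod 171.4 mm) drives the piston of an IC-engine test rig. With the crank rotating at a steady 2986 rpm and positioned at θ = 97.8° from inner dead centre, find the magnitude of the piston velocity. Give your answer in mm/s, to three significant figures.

ω = 2π·2986/60 = 312.7 rad/s
For an in-line slider-crank, x = r cosθ + √(L² − r² sin²θ), so v = −rω sinθ·[1 + r cosθ/√(L² − r² sin²θ)].
With r = 0.0444 m, L = 0.1714 m, θ = 97.8°: √(L² − r² sin²θ) = 0.16566 m.
v = −0.0444·312.7·0.99075·[1 + 0.0444·-0.13572/0.16566] = -13.255 m/s.
|v| = 13.255 m/s = 13255 mm/s.

13300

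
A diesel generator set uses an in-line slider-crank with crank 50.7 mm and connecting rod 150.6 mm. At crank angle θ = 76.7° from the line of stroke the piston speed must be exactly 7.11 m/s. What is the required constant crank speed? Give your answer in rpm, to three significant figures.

For an in-line slider-crank, |v_piston| = rω|sinθ|·[1 + r cosθ/√(L² − r² sin²θ)].
With r = 0.0507 m, L = 0.1506 m, θ = 76.7°: the bracketed kinematic factor |dx/dθ| = 0.053385 m.
ω = v/|dx/dθ| = 7.11/0.053385 = 133.18 rad/s.
N = 60ω/(2π) = 1271.8 rpm.

1270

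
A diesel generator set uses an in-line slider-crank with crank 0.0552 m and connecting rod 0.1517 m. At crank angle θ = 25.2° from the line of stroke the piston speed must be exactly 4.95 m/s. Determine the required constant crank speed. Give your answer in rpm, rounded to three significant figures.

1510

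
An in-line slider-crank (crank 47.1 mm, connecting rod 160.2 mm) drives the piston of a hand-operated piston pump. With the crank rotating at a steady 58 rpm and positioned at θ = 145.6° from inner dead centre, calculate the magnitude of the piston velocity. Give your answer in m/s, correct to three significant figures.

0.122

ω = 2π·58/60 = 6.074 rad/s
For an in-line slider-crank, x = r cosθ + √(L² − r² sin²θ), so v = −rω sinθ·[1 + r cosθ/√(L² − r² sin²θ)].
With r = 0.0471 m, L = 0.1602 m, θ = 145.6°: √(L² − r² sin²θ) = 0.15797 m.
v = −0.0471·6.074·0.56497·[1 + 0.0471·-0.82511/0.15797] = -0.12186 m/s.
|v| = 0.12186 m/s.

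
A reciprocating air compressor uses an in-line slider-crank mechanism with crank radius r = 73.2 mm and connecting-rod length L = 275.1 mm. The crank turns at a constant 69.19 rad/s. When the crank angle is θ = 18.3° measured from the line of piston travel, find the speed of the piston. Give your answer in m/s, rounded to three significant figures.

ω = 69.19 rad/s
For an in-line slider-crank, x = r cosθ + √(L² − r² sin²θ), so v = −rω sinθ·[1 + r cosθ/√(L² − r² sin²θ)].
With r = 0.0732 m, L = 0.2751 m, θ = 18.3°: √(L² − r² sin²θ) = 0.27414 m.
v = −0.0732·69.19·0.31399·[1 + 0.0732·0.94943/0.27414] = -1.9934 m/s.
|v| = 1.9934 m/s.

1.99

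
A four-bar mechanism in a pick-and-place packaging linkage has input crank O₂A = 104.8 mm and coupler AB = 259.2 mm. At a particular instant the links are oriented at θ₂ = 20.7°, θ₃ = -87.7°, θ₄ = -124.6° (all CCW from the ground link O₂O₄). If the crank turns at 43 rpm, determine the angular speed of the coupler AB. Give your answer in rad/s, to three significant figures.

1.73

ω₂ = 4.503 rad/s (from 43 rpm).
Differentiating the loop-closure r₂e^{iθ₂}+r₃e^{iθ₃}=r₁+r₄e^{iθ₄} gives r₂ω₂e^{iθ₂}+r₃ω₃e^{iθ₃}=r₄ω₄e^{iθ₄}.
Eliminating the other unknown: ω₃ = r₂ω₂ sin(θ₄−θ₂) / [r₃ sin(θ₃−θ₄)].
Numerator sine = -0.56928; denominator sine = +0.60042.
Result = 0.1048·4.503·(-0.56928) / (0.2592·(+0.60042)) = -1.7262 rad/s; magnitude 1.7262 rad/s.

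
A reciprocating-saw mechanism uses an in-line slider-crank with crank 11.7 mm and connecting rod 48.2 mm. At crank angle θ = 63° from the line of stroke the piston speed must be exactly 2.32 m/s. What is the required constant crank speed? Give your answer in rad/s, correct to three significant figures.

For an in-line slider-crank, |v_piston| = rω|sinθ|·[1 + r cosθ/√(L² − r² sin²θ)].
With r = 0.0117 m, L = 0.0482 m, θ = 63°: the bracketed kinematic factor |dx/dθ| = 0.011601 m.
ω = v/|dx/dθ| = 2.32/0.011601 = 199.98 rad/s.

200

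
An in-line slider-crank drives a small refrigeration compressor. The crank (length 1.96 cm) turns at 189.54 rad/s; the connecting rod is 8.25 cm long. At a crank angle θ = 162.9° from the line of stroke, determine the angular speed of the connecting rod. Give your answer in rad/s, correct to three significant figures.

43.1

ω = 189.5 rad/s
The rod makes angle φ with the slider axis where L sinφ = r sinθ; differentiating, L cosφ·φ̇ = r ω cosθ.
L cosφ = √(L² − r² sin²θ) = 0.082298 m.
|ω_rod| = r ω |cosθ| / √(L² − r² sin²θ) = 0.0196·189.5·0.95579/0.082298 = 43.145 rad/s.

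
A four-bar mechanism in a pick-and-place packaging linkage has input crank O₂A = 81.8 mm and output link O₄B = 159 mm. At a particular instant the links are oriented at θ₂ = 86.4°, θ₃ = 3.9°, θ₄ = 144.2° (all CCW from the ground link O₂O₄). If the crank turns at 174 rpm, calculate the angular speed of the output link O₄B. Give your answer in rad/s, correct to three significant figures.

14.5

ω₂ = 18.22 rad/s (from 174 rpm).
Differentiating the loop-closure r₂e^{iθ₂}+r₃e^{iθ₃}=r₁+r₄e^{iθ₄} gives r₂ω₂e^{iθ₂}+r₃ω₃e^{iθ₃}=r₄ω₄e^{iθ₄}.
Eliminating the other unknown: ω₄ = r₂ω₂ sin(θ₂−θ₃) / [r₄ sin(θ₄−θ₃)].
Numerator sine = +0.99144; denominator sine = +0.63877.
Result = 0.0818·18.22·(+0.99144) / (0.159·(+0.63877)) = +14.55 rad/s; magnitude 14.55 rad/s.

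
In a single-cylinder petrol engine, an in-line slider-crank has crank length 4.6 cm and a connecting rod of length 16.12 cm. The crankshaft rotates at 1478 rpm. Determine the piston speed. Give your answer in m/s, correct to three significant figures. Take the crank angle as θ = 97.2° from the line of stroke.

6.80

ω = 2π·1478/60 = 154.8 rad/s
For an in-line slider-crank, x = r cosθ + √(L² − r² sin²θ), so v = −rω sinθ·[1 + r cosθ/√(L² − r² sin²θ)].
With r = 0.046 m, L = 0.1612 m, θ = 97.2°: √(L² − r² sin²θ) = 0.1546 m.
v = −0.046·154.8·0.99211·[1 + 0.046·-0.12533/0.1546] = -6.8001 m/s.
|v| = 6.8001 m/s.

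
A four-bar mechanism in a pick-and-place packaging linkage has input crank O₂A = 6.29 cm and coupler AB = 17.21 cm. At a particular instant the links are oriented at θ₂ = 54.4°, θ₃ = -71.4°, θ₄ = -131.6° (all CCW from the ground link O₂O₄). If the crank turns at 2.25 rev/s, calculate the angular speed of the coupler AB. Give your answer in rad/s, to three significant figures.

0.622

ω₂ = 14.14 rad/s (from 2.25 rev/s).
Differentiating the loop-closure r₂e^{iθ₂}+r₃e^{iθ₃}=r₁+r₄e^{iθ₄} gives r₂ω₂e^{iθ₂}+r₃ω₃e^{iθ₃}=r₄ω₄e^{iθ₄}.
Eliminating the other unknown: ω₃ = r₂ω₂ sin(θ₄−θ₂) / [r₃ sin(θ₃−θ₄)].
Numerator sine = +0.10453; denominator sine = +0.86777.
Result = 0.0629·14.14·(+0.10453) / (0.1721·(+0.86777)) = +0.62239 rad/s; magnitude 0.62239 rad/s.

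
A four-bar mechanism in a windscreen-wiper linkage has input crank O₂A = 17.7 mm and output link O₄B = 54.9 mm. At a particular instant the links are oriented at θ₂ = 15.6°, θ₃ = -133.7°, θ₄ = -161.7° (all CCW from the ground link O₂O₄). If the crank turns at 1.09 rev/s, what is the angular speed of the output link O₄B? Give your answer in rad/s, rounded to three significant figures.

2.40

ω₂ = 6.849 rad/s (from 1.09 rev/s).
Differentiating the loop-closure r₂e^{iθ₂}+r₃e^{iθ₃}=r₁+r₄e^{iθ₄} gives r₂ω₂e^{iθ₂}+r₃ω₃e^{iθ₃}=r₄ω₄e^{iθ₄}.
Eliminating the other unknown: ω₄ = r₂ω₂ sin(θ₂−θ₃) / [r₄ sin(θ₄−θ₃)].
Numerator sine = +0.51054; denominator sine = -0.46947.
Result = 0.0177·6.849·(+0.51054) / (0.0549·(-0.46947)) = -2.4012 rad/s; magnitude 2.4012 rad/s.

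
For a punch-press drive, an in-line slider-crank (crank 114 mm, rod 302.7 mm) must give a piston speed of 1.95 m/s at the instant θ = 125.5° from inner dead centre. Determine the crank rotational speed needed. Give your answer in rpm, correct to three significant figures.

260

For an in-line slider-crank, |v_piston| = rω|sinθ|·[1 + r cosθ/√(L² − r² sin²θ)].
With r = 0.114 m, L = 0.3027 m, θ = 125.5°: the bracketed kinematic factor |dx/dθ| = 0.071485 m.
ω = v/|dx/dθ| = 1.95/0.071485 = 27.278 rad/s.
N = 60ω/(2π) = 260.49 rpm.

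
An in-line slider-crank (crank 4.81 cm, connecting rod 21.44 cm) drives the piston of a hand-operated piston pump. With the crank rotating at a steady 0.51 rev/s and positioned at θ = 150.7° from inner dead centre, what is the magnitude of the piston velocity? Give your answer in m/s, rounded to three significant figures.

ω = 2π·0.51 = 3.204 rad/s
For an in-line slider-crank, x = r cosθ + √(L² − r² sin²θ), so v = −rω sinθ·[1 + r cosθ/√(L² − r² sin²θ)].
With r = 0.0481 m, L = 0.2144 m, θ = 150.7°: √(L² − r² sin²θ) = 0.2131 m.
v = −0.0481·3.204·0.48938·[1 + 0.0481·-0.87207/0.2131] = -0.060583 m/s.
|v| = 0.060583 m/s.

0.0606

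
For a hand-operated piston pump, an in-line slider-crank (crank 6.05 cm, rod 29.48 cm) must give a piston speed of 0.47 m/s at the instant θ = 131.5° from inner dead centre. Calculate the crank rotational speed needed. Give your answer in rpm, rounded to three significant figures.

For an in-line slider-crank, |v_piston| = rω|sinθ|·[1 + r cosθ/√(L² − r² sin²θ)].
With r = 0.0605 m, L = 0.2948 m, θ = 131.5°: the bracketed kinematic factor |dx/dθ| = 0.039076 m.
ω = v/|dx/dθ| = 0.47/0.039076 = 12.028 rad/s.
N = 60ω/(2π) = 114.86 rpm.

115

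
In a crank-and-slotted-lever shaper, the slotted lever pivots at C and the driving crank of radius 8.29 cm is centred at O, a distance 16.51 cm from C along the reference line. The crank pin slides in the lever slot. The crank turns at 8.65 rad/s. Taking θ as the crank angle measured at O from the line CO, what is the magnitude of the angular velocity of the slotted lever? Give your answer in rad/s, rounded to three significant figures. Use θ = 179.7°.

8.72

ω = 8.65 rad/s
Crank pin A relative to C: A = (d + r cosθ, r sinθ); lever angle φ = atan2(r sinθ, d + r cosθ).
Differentiating tanφ: φ̇ = rω(d cosθ + r)/(d² + r² + 2dr cosθ).
d² + r² + 2dr cosθ = |CA|² = 0.00675722 m²;  d cosθ + r = -0.082198 m.
|ω_lever| = |0.0829·8.65·-0.082198| / 0.00675722 = 8.7229 rad/s.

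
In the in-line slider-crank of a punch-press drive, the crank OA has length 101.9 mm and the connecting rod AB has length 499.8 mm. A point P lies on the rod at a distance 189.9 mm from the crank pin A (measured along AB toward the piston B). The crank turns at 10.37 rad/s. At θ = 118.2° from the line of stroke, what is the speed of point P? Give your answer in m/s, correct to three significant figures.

0.949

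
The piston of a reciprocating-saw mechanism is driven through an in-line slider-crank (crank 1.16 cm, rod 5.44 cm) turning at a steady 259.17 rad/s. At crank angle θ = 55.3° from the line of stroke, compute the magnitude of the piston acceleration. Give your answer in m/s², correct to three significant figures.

386

ω = 259.2 rad/s
x(θ) = r cosθ + √(L² − r² sin²θ); with ω constant, a = ω²·d²x/dθ².
d²x/dθ² = −r cosθ − r²(cos2θ)/√u − r⁴ sin²2θ/(4u^{3/2}),  u = L² − r² sin²θ = 0.00286841 m².
Substituting r = 0.0116 m, L = 0.0544 m, θ = 55.3°: d²x/dθ² = -0.0057455 m.
a = ω²·d²x/dθ² = (259.2)²·(-0.0057455) = -385.92 m/s²;  |a| = 385.92 m/s².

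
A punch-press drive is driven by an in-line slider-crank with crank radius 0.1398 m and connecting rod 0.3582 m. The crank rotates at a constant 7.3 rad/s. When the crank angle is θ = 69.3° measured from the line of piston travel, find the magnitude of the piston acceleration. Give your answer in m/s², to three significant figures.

ω = 7.3 rad/s
x(θ) = r cosθ + √(L² − r² sin²θ); with ω constant, a = ω²·d²x/dθ².
d²x/dθ² = −r cosθ − r²(cos2θ)/√u − r⁴ sin²2θ/(4u^{3/2}),  u = L² − r² sin²θ = 0.111205 m².
Substituting r = 0.1398 m, L = 0.3582 m, θ = 69.3°: d²x/dθ² = -0.0065799 m.
a = ω²·d²x/dθ² = (7.3)²·(-0.0065799) = -0.35064 m/s²;  |a| = 0.35064 m/s².

0.351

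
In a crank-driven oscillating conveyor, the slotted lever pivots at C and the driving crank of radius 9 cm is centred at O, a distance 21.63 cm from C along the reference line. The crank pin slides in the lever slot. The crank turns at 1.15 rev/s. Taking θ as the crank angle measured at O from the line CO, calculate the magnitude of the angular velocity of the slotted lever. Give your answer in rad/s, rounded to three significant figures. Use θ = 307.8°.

1.84

ω = 7.226 rad/s (from 1.15 rev/s).
Crank pin A relative to C: A = (d + r cosθ, r sinθ); lever angle φ = atan2(r sinθ, d + r cosθ).
Differentiating tanφ: φ̇ = rω(d cosθ + r)/(d² + r² + 2dr cosθ).
d² + r² + 2dr cosθ = |CA|² = 0.0787486 m²;  d cosθ + r = +0.22257 m.
|ω_lever| = |0.09·7.226·+0.22257| / 0.0787486 = 1.838 rad/s.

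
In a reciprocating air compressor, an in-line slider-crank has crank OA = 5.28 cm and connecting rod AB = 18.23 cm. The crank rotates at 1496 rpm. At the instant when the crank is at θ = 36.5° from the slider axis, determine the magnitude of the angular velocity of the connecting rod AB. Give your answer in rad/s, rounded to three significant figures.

37.0

ω = 156.7 rad/s (converted from 1496 rpm).
The rod makes angle φ with the slider axis where L sinφ = r sinθ; differentiating, L cosφ·φ̇ = r ω cosθ.
L cosφ = √(L² − r² sin²θ) = 0.17957 m.
|ω_rod| = r ω |cosθ| / √(L² − r² sin²θ) = 0.0528·156.7·0.80386/0.17957 = 37.028 rad/s.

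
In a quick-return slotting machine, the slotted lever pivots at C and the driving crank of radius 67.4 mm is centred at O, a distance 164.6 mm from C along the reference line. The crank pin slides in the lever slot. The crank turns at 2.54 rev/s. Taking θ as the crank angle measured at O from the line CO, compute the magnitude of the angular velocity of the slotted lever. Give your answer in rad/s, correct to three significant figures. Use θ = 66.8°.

ω = 15.96 rad/s (from 2.54 rev/s).
Crank pin A relative to C: A = (d + r cosθ, r sinθ); lever angle φ = atan2(r sinθ, d + r cosθ).
Differentiating tanφ: φ̇ = rω(d cosθ + r)/(d² + r² + 2dr cosθ).
d² + r² + 2dr cosθ = |CA|² = 0.0403767 m²;  d cosθ + r = +0.13224 m.
|ω_lever| = |0.0674·15.96·+0.13224| / 0.0403767 = 3.523 rad/s.

3.52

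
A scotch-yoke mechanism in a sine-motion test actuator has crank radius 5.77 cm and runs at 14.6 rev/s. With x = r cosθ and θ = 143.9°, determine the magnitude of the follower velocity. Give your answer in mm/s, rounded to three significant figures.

3120

ω = 91.73 rad/s (from 14.6 rev/s).
x = r cosθ ⇒ ẋ = −rω sinθ.
|v| = rω|sinθ| = 0.0577·91.73·|sin 143.9°| = 3.1187 m/s = 3118.7 mm/s.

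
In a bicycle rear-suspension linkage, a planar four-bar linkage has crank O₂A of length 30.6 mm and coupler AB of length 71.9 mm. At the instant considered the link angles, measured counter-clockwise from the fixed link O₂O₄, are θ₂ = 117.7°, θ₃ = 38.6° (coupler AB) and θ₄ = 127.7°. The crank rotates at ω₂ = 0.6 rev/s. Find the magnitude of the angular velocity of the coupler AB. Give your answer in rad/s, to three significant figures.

ω₂ = 3.77 rad/s (from 0.6 rev/s).
Differentiating the loop-closure r₂e^{iθ₂}+r₃e^{iθ₃}=r₁+r₄e^{iθ₄} gives r₂ω₂e^{iθ₂}+r₃ω₃e^{iθ₃}=r₄ω₄e^{iθ₄}.
Eliminating the other unknown: ω₃ = r₂ω₂ sin(θ₄−θ₂) / [r₃ sin(θ₃−θ₄)].
Numerator sine = +0.17365; denominator sine = -0.99988.
Result = 0.0306·3.77·(+0.17365) / (0.0719·(-0.99988)) = -0.27864 rad/s; magnitude 0.27864 rad/s.

0.279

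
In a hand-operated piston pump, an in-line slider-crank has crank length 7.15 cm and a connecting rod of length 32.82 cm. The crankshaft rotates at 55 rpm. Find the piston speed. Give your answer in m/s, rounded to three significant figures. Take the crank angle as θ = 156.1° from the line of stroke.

0.133

ω = 2π·55/60 = 5.76 rad/s
For an in-line slider-crank, x = r cosθ + √(L² − r² sin²θ), so v = −rω sinθ·[1 + r cosθ/√(L² − r² sin²θ)].
With r = 0.0715 m, L = 0.3282 m, θ = 156.1°: √(L² − r² sin²θ) = 0.32692 m.
v = −0.0715·5.76·0.40514·[1 + 0.0715·-0.91425/0.32692] = -0.13348 m/s.
|v| = 0.13348 m/s.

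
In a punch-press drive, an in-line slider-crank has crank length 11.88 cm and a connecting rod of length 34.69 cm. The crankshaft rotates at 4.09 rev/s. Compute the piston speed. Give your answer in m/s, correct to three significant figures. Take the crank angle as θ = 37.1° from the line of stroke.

ω = 2π·4.09 = 25.7 rad/s
For an in-line slider-crank, x = r cosθ + √(L² − r² sin²θ), so v = −rω sinθ·[1 + r cosθ/√(L² − r² sin²θ)].
With r = 0.1188 m, L = 0.3469 m, θ = 37.1°: √(L² − r² sin²θ) = 0.33942 m.
v = −0.1188·25.7·0.60321·[1 + 0.1188·0.79758/0.33942] = -2.3557 m/s.
|v| = 2.3557 m/s.

2.36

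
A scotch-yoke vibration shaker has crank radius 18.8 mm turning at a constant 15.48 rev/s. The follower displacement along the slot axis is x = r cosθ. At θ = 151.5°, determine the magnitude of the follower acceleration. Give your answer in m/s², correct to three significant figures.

156

ω = 97.26 rad/s (from 15.48 rev/s).
x = r cosθ ⇒ ẍ = −rω² cosθ (ω constant).
|a| = rω²|cosθ| = 0.0188·(97.26)²·|cos 151.5°| = 156.3 m/s².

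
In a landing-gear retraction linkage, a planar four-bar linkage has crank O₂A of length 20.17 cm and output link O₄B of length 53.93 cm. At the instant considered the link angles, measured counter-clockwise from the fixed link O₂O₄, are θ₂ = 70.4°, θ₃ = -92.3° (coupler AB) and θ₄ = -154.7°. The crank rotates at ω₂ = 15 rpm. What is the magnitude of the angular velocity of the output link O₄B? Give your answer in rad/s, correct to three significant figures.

0.197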